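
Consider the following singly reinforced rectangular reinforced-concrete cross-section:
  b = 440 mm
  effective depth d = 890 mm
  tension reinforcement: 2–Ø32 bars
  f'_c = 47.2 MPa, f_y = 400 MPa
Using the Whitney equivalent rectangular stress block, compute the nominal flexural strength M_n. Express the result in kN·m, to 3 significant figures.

A_s = 2 × 804 = 1608 mm².
T = A_s f_y = 1608 × 400 = 643200 N = 643.2 kN.
From C = T: a = T/(0.85 f'_c b) = 643200/(0.85 × 47.2 × 440) = 36.44 mm.
M_n = T(d − a/2) = 643.2 kN × (890 − 18.22) mm = 560.73 kN·m.

M_n ≈ 561 kN·m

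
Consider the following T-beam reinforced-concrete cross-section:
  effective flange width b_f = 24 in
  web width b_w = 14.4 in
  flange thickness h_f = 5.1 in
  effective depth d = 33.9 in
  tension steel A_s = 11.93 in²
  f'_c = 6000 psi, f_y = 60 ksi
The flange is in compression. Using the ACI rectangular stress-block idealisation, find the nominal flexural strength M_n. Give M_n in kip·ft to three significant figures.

M_n ≈ 1850 kip·ft

Tension: T = A_s f_y = 11.93 × 60 = 715.8 kips.
Try a within the flange: a = T/(0.85 f'_c b_f) = 715.8/(0.85 × 6 × 24) = 5.848 in.
a = 5.848 > h_f = 5.1 in: the block extends into the web. Split into flange-overhang and web parts.
C_f = 0.85 f'_c (b_f − b_w) h_f = 0.85 × 6 × (24 − 14.4) × 5.1 = 249.7 kips.
Remaining web compression depth: a_w = (T − C_f)/(0.85 f'_c b_w) = (715.8 − 249.7)/(0.85 × 6 × 14.4) = 6.347 in.
M_n = C_f(d − h_f/2) + (T − C_f)(d − a_w/2) = 249.7 × (33.9 − 2.55) + 466.1 × (33.9 − 3.1735) = 7828.1 + 14321.6 = 22149.7 kip·in.
M_n = 22149.7/12 = 1845.81 kip·ft.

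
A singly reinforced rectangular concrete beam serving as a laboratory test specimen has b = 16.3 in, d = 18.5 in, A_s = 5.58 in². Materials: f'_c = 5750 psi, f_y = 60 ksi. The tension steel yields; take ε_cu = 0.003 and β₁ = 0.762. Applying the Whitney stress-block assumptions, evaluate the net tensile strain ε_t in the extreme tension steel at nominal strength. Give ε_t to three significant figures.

ε_t ≈ 0.00706

a = A_s f_y/(0.85 f'_c b) = 4.203 in.
β₁ = 0.762, so c = a/β₁ = 4.203/0.762 = 5.516 in.
From the linear strain diagram with ε_cu = 0.003: ε_t = 0.003 (d − c)/c = 0.003 × (18.5 − 5.516)/5.516 = 0.00706.
Since ε_t ≥ 0.005, the section is tension-controlled.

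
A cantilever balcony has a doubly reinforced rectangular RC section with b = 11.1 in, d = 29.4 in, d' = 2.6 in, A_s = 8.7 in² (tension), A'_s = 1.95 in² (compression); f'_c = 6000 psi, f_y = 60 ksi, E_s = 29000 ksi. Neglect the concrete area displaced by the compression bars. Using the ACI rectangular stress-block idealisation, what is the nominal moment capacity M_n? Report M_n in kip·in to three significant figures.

Assume both steels yield.
a = (A_s − A'_s) f_y/(0.85 f'_c b) = (8.7 − 1.95) × 60/(0.85 × 6 × 11.1) = 7.154 in.
c = a/β₁ = 7.154/0.75 = 9.539 in; ε'_s = 0.003(c − d')/c = 0.0022 ≥ ε_y = 0.0021, so the compression steel yields.
M_n = (A_s − A'_s) f_y (d − a/2) + A'_s f_y (d − d') = 405 × (29.4 − 3.577) + 117 × (29.4 − 2.6) = 10458.3 + 3135.6 = 13593.9 kip·in.

M_n ≈ 13600 kip·in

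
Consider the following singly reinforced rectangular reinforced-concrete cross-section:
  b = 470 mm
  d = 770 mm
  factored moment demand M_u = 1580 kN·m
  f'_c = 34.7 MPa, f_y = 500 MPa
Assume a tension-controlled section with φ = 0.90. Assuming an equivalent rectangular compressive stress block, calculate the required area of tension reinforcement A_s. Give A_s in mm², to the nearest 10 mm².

A_s ≈ 5190 mm²

M_n = M_u/φ = 1580/0.90 = 1755.56 kN·m.
With M_n = 0.85 f'_c a b (d − a/2), solve the quadratic for a:
a = d − √(d² − 2M_n/(0.85 f'_c b)) = 770 − √(770² − 2 × 1755.56×10⁶/(0.85 × 34.7 × 470)) = 187.23 mm.
A_s = 0.85 f'_c a b / f_y = 0.85 × 34.7 × 187.23 × 470 / 500 = 5191.0 mm².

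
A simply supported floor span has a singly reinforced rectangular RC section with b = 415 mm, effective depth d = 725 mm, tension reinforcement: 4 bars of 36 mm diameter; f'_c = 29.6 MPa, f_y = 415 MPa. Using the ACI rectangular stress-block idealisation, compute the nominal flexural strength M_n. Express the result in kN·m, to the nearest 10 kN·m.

A_s = 4 × 1018 = 4072 mm².
T = A_s f_y = 4072 × 415 = 1689880 N = 1689.88 kN.
From C = T: a = T/(0.85 f'_c b) = 1689880/(0.85 × 29.6 × 415) = 161.84 mm.
M_n = T(d − a/2) = 1689.88 kN × (725 − 80.92) mm = 1088.42 kN·m.

M_n ≈ 1090 kN·m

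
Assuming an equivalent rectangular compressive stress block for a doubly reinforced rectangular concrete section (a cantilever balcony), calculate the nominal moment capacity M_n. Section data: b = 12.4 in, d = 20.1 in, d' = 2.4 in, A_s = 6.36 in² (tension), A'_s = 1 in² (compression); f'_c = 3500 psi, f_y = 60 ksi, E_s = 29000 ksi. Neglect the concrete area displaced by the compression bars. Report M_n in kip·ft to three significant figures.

M_n ≈ 510 kip·ft

Assume both steels yield.
a = (A_s − A'_s) f_y/(0.85 f'_c b) = (6.36 − 1) × 60/(0.85 × 3.5 × 12.4) = 8.718 in.
c = a/β₁ = 8.718/0.85 = 10.256 in; ε'_s = 0.003(c − d')/c = 0.0023 ≥ ε_y = 0.0021, so the compression steel yields.
M_n = (A_s − A'_s) f_y (d − a/2) + A'_s f_y (d − d') = 321.6 × (20.1 − 4.359) + 60 × (20.1 − 2.4) = 5062.3 + 1062.0 = 6124.3 kip·in = 6124.3/12 = 510.36 kip·ft.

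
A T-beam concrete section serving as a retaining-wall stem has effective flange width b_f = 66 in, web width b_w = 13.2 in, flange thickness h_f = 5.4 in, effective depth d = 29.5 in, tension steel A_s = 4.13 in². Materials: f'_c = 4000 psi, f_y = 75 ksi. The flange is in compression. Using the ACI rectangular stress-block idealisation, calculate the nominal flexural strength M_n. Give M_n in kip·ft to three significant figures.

M_n ≈ 744 kip·ft

Tension: T = A_s f_y = 4.13 × 75 = 309.75 kips.
Try a within the flange: a = T/(0.85 f'_c b_f) = 309.75/(0.85 × 4 × 66) = 1.380 in.
Since a = 1.380 ≤ h_f = 5.4 in, the stress block lies entirely in the flange; analyse as a rectangular beam of width b_f.
M_n = T(d − a/2) = 309.75 × (29.5 − 0.69) = 8923.9 kip·in.
M_n = 8923.9/12 = 743.66 kip·ft.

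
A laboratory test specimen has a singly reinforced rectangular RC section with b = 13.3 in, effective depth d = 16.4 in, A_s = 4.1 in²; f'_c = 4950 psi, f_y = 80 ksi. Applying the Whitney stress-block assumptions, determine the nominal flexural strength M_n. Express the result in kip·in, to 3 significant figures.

T = A_s f_y = 4.1 × 80 = 328 kips.
a = T/(0.85 f'_c b) = 328/(0.85 × 4.95 × 13.3) = 5.861 in.
M_n = T(d − a/2) = 328 × (16.4 − 2.9305) = 4418.0 kip·in.

M_n ≈ 4420 kip·in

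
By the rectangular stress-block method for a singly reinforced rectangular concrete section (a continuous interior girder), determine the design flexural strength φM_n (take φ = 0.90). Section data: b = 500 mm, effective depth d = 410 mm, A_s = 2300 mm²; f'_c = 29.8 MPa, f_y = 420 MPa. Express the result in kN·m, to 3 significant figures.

φM_n ≈ 323 kN·m

T = A_s f_y = 2300 × 420 = 966000 N = 966 kN.
From C = T: a = T/(0.85 f'_c b) = 966000/(0.85 × 29.8 × 500) = 76.27 mm.
M_n = T(d − a/2) = 966 kN × (410 − 38.135) mm = 359.22 kN·m.
φM_n = 0.90 × 359.22 = 323.30 kN·m.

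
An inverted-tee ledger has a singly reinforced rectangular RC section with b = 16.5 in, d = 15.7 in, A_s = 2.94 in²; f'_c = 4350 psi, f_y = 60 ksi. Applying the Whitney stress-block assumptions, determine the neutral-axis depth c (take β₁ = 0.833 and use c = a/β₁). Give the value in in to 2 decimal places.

c ≈ 3.47 in

T = A_s f_y = 2.94 × 60 = 176.4 kips.
a = T/(0.85 f'_c b) = 176.4/(0.85 × 4.35 × 16.5) = 2.8914 in.
With β₁ = 0.833, c = a/β₁ = 2.8914/0.833 = 3.47 in.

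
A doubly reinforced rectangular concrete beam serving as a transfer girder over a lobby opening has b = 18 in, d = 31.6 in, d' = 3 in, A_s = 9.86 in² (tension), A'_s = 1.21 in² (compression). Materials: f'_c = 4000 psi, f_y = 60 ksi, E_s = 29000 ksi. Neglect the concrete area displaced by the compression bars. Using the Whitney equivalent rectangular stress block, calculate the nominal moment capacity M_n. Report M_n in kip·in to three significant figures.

M_n ≈ 16300 kip·in

Assume both steels yield.
a = (A_s − A'_s) f_y/(0.85 f'_c b) = (9.86 − 1.21) × 60/(0.85 × 4 × 18) = 8.480 in.
c = a/β₁ = 8.480/0.85 = 9.976 in; ε'_s = 0.003(c − d')/c = 0.0021 ≥ ε_y = 0.0021, so the compression steel yields.
M_n = (A_s − A'_s) f_y (d − a/2) + A'_s f_y (d − d') = 519 × (31.6 − 4.24) + 72.6 × (31.6 − 3) = 14199.8 + 2076.4 = 16276.2 kip·in.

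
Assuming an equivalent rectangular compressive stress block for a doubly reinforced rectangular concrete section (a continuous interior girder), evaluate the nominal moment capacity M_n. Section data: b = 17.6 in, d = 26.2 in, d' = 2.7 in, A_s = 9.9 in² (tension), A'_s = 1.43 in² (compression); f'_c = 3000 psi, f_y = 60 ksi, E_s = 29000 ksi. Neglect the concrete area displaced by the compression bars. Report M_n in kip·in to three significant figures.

Assume both steels yield.
a = (A_s − A'_s) f_y/(0.85 f'_c b) = (9.9 − 1.43) × 60/(0.85 × 3 × 17.6) = 11.324 in.
c = a/β₁ = 11.324/0.85 = 13.322 in; ε'_s = 0.003(c − d')/c = 0.0024 ≥ ε_y = 0.0021, so the compression steel yields.
M_n = (A_s − A'_s) f_y (d − a/2) + A'_s f_y (d − d') = 508.2 × (26.2 − 5.662) + 85.8 × (26.2 − 2.7) = 10437.4 + 2016.3 = 12453.7 kip·in.

M_n ≈ 12500 kip·in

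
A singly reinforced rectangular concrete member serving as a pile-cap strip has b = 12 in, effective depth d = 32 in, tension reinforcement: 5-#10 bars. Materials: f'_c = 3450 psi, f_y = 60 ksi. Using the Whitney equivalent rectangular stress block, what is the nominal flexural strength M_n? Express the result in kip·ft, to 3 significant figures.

M_n ≈ 844 kip·ft

A_s = 5 × 1.27 = 6.35 in².
T = A_s f_y = 6.35 × 60 = 381 kips.
a = T/(0.85 f'_c b) = 381/(0.85 × 3.45 × 12) = 10.827 in.
M_n = T(d − a/2) = 381 × (32 − 5.4135) = 10129.5 kip·in = 10129.5/12 = 844.13 kip·ft.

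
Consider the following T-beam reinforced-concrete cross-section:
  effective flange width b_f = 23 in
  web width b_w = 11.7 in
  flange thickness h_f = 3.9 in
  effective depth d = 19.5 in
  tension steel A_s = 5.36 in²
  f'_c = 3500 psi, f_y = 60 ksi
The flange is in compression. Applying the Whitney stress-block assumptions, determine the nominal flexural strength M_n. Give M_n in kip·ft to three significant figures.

M_n ≈ 458 kip·ft

Tension: T = A_s f_y = 5.36 × 60 = 321.6 kips.
Try a within the flange: a = T/(0.85 f'_c b_f) = 321.6/(0.85 × 3.5 × 23) = 4.700 in.
a = 4.700 > h_f = 3.9 in: the block extends into the web. Split into flange-overhang and web parts.
C_f = 0.85 f'_c (b_f − b_w) h_f = 0.85 × 3.5 × (23 − 11.7) × 3.9 = 131.1 kips.
Remaining web compression depth: a_w = (T − C_f)/(0.85 f'_c b_w) = (321.6 − 131.1)/(0.85 × 3.5 × 11.7) = 5.473 in.
M_n = C_f(d − h_f/2) + (T − C_f)(d − a_w/2) = 131.1 × (19.5 − 1.95) + 190.5 × (19.5 − 2.7365) = 2300.8 + 3193.4 = 5494.2 kip·in.
M_n = 5494.2/12 = 457.85 kip·ft.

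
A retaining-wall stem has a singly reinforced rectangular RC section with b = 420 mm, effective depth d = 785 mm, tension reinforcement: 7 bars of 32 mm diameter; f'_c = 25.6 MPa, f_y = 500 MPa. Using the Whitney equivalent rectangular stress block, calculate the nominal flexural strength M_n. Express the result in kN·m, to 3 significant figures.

M_n ≈ 1780 kN·m

A_s = 7 × 804 = 5628 mm².
T = A_s f_y = 5628 × 500 = 2814000 N = 2814 kN.
From C = T: a = T/(0.85 f'_c b) = 2814000/(0.85 × 25.6 × 420) = 307.90 mm.
M_n = T(d − a/2) = 2814 kN × (785 − 153.95) mm = 1775.77 kN·m.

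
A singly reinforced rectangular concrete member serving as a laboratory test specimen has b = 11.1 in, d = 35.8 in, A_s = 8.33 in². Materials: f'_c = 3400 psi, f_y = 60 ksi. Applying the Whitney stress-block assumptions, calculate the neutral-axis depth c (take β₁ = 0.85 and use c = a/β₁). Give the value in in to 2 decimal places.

c ≈ 18.33 in

T = A_s f_y = 8.33 × 60 = 499.8 kips.
a = T/(0.85 f'_c b) = 499.8/(0.85 × 3.4 × 11.1) = 15.5803 in.
With β₁ = 0.85, c = a/β₁ = 15.5803/0.85 = 18.33 in.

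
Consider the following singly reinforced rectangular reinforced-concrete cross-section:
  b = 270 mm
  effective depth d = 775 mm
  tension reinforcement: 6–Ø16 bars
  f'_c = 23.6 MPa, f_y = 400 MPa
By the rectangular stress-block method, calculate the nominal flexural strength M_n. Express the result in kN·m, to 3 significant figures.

A_s = 6 × 201 = 1206 mm².
T = A_s f_y = 1206 × 400 = 482400 N = 482.4 kN.
From C = T: a = T/(0.85 f'_c b) = 482400/(0.85 × 23.6 × 270) = 89.07 mm.
M_n = T(d − a/2) = 482.4 kN × (775 − 44.535) mm = 352.38 kN·m.

M_n ≈ 352 kN·m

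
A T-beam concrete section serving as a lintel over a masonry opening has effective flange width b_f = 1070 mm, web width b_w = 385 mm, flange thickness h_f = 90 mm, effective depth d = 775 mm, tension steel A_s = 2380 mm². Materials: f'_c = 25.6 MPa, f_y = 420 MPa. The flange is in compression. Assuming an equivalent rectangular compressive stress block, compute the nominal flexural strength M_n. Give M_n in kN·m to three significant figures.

M_n ≈ 753 kN·m

Tension: T = A_s f_y = 2380 × 420 = 999600 N.
Try a within the flange: a = T/(0.85 f'_c b_f) = 999600/(0.85 × 25.6 × 1070) = 42.93 mm.
Since a = 42.93 ≤ h_f = 90 mm, the stress block lies entirely in the flange; analyse as a rectangular beam of width b_f.
M_n = T(d − a/2) = 999600 × (775 − 21.465) = 753.23 × 10⁶ N·mm.
M_n = 753.23 kN·m.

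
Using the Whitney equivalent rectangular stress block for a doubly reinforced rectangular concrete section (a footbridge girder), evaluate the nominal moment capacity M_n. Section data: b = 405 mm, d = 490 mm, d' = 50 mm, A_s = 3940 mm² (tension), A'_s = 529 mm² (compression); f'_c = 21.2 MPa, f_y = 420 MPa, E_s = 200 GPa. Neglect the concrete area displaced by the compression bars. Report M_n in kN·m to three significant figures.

Assume both tension and compression steel yield.
Net tension couple steel: A_s − A'_s = 3411 mm².
a = (A_s − A'_s) f_y / (0.85 f'_c b) = 1432620/(0.85 × 21.2 × 405) = 196.30 mm.
c = a/β₁ = 196.30/0.85 = 230.94 mm; ε'_s = 0.003(c − d')/c = 0.0024 ≥ f_y/E_s = 0.0021, so compression steel does yield.
M_n = (A_s − A'_s) f_y (d − a/2) + A'_s f_y (d − d') = [1432620 × (490 − 98.15) + 222180 × (490 − 50)] × 10⁻⁶ = 561.37 + 97.76 = 659.13 kN·m.

M_n ≈ 659 kN·m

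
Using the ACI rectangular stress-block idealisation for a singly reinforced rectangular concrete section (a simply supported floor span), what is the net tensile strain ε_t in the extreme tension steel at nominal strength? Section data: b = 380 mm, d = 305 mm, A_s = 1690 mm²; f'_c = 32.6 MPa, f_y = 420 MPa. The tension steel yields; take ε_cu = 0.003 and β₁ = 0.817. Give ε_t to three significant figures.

ε_t ≈ 0.00809

a = A_s f_y/(0.85 f'_c b) = 67.41 mm.
β₁ = 0.817, so c = a/β₁ = 67.41/0.817 = 82.51 mm.
From the linear strain diagram with ε_cu = 0.003: ε_t = 0.003 (d − c)/c = 0.003 × (305 − 82.51)/82.51 = 0.00809.
Since ε_t ≥ 0.005, the section is tension-controlled.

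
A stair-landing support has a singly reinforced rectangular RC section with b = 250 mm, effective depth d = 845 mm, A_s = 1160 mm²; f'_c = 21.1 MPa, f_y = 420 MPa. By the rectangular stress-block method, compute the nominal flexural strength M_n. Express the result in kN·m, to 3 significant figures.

T = A_s f_y = 1160 × 420 = 487200 N = 487.2 kN.
From C = T: a = T/(0.85 f'_c b) = 487200/(0.85 × 21.1 × 250) = 108.66 mm.
M_n = T(d − a/2) = 487.2 kN × (845 − 54.33) mm = 385.21 kN·m.

M_n ≈ 385 kN·m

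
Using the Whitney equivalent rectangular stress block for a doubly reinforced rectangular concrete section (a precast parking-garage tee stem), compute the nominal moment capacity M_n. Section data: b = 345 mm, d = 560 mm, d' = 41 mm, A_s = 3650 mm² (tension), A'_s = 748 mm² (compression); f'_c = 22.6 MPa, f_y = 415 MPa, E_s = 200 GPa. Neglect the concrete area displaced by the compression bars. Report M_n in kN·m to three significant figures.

M_n ≈ 726 kN·m

Assume both tension and compression steel yield.
Net tension couple steel: A_s − A'_s = 2902 mm².
a = (A_s − A'_s) f_y / (0.85 f'_c b) = 1204330/(0.85 × 22.6 × 345) = 181.72 mm.
c = a/β₁ = 181.72/0.85 = 213.79 mm; ε'_s = 0.003(c − d')/c = 0.0024 ≥ f_y/E_s = 0.0021, so compression steel does yield.
M_n = (A_s − A'_s) f_y (d − a/2) + A'_s f_y (d − d') = [1204330 × (560 − 90.86) + 310420 × (560 − 41)] × 10⁻⁶ = 565.00 + 161.11 = 726.11 kN·m.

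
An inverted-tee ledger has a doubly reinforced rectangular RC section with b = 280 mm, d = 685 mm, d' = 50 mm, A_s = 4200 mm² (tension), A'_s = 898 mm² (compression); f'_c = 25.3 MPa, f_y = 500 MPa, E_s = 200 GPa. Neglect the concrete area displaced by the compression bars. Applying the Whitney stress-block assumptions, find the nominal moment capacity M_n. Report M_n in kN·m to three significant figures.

Assume both tension and compression steel yield.
Net tension couple steel: A_s − A'_s = 3302 mm².
a = (A_s − A'_s) f_y / (0.85 f'_c b) = 1651000/(0.85 × 25.3 × 280) = 274.19 mm.
c = a/β₁ = 274.19/0.85 = 322.58 mm; ε'_s = 0.003(c − d')/c = 0.0025 ≥ f_y/E_s = 0.0025, so compression steel does yield.
M_n = (A_s − A'_s) f_y (d − a/2) + A'_s f_y (d − d') = [1651000 × (685 − 137.095) + 449000 × (685 − 50)] × 10⁻⁶ = 904.59 + 285.12 = 1189.71 kN·m.

M_n ≈ 1190 kN·m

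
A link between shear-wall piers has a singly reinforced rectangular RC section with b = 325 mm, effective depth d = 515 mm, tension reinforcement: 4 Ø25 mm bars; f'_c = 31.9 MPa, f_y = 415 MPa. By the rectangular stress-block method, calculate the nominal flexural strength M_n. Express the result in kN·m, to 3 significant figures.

A_s = 4 × 491 = 1964 mm².
T = A_s f_y = 1964 × 415 = 815060 N = 815.06 kN.
From C = T: a = T/(0.85 f'_c b) = 815060/(0.85 × 31.9 × 325) = 92.49 mm.
M_n = T(d − a/2) = 815.06 kN × (515 − 46.245) mm = 382.06 kN·m.

M_n ≈ 382 kN·m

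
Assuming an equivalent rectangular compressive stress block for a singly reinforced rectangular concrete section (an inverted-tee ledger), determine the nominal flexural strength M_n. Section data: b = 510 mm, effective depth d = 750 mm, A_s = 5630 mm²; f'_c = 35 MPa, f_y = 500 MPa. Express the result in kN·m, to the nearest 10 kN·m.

T = A_s f_y = 5630 × 500 = 2815000 N = 2815 kN.
From C = T: a = T/(0.85 f'_c b) = 2815000/(0.85 × 35 × 510) = 185.53 mm.
M_n = T(d − a/2) = 2815 kN × (750 − 92.765) mm = 1850.12 kN·m.

M_n ≈ 1850 kN·m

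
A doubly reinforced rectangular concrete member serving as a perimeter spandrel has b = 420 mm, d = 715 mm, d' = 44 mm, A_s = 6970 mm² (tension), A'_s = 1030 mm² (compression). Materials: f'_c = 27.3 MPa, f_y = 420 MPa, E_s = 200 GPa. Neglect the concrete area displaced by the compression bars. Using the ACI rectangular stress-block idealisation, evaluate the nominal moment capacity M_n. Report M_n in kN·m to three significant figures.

M_n ≈ 1750 kN·m

Assume both tension and compression steel yield.
Net tension couple steel: A_s − A'_s = 5940 mm².
a = (A_s − A'_s) f_y / (0.85 f'_c b) = 2494800/(0.85 × 27.3 × 420) = 255.98 mm.
c = a/β₁ = 255.98/0.85 = 301.15 mm; ε'_s = 0.003(c − d')/c = 0.0026 ≥ f_y/E_s = 0.0021, so compression steel does yield.
M_n = (A_s − A'_s) f_y (d − a/2) + A'_s f_y (d − d') = [2494800 × (715 − 127.99) + 432600 × (715 − 44)] × 10⁻⁶ = 1464.47 + 290.27 = 1754.74 kN·m.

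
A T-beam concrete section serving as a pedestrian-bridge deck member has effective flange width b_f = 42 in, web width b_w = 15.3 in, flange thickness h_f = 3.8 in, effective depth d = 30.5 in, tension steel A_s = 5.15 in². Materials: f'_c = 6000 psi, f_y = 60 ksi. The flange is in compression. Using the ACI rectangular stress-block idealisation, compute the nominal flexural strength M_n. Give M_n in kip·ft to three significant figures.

Tension: T = A_s f_y = 5.15 × 60 = 309 kips.
Try a within the flange: a = T/(0.85 f'_c b_f) = 309/(0.85 × 6 × 42) = 1.443 in.
Since a = 1.443 ≤ h_f = 3.8 in, the stress block lies entirely in the flange; analyse as a rectangular beam of width b_f.
M_n = T(d − a/2) = 309 × (30.5 − 0.7215) = 9201.6 kip·in.
M_n = 9201.6/12 = 766.80 kip·ft.

M_n ≈ 767 kip·ft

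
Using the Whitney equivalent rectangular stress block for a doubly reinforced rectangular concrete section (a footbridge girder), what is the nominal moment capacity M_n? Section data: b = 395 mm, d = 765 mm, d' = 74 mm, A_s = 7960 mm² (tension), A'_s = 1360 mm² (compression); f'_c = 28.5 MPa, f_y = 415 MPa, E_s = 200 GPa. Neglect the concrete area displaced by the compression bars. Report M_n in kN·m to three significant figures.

Assume both tension and compression steel yield.
Net tension couple steel: A_s − A'_s = 6600 mm².
a = (A_s − A'_s) f_y / (0.85 f'_c b) = 2739000/(0.85 × 28.5 × 395) = 286.24 mm.
c = a/β₁ = 286.24/0.846 = 338.35 mm; ε'_s = 0.003(c − d')/c = 0.0023 ≥ f_y/E_s = 0.0021, so compression steel does yield.
M_n = (A_s − A'_s) f_y (d − a/2) + A'_s f_y (d − d') = [2739000 × (765 − 143.12) + 564400 × (765 − 74)] × 10⁻⁶ = 1703.33 + 390.00 = 2093.33 kN·m.

M_n ≈ 2090 kN·m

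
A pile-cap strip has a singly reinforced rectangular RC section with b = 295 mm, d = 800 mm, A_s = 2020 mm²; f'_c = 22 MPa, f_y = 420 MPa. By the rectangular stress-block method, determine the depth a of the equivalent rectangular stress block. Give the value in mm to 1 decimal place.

T = A_s f_y = 2020 × 420 = 848400 N = 848.4 kN.
Setting C = 0.85 f'_c a b equal to T: a = 848400/(0.85 × 22 × 295) = 153.8 mm.

a ≈ 153.8 mm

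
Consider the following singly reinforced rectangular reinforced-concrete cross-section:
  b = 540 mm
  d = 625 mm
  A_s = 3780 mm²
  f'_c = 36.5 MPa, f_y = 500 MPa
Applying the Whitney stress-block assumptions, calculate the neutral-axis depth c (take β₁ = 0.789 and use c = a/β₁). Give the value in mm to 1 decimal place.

T = A_s f_y = 3780 × 500 = 1890000 N = 1890 kN.
Setting C = 0.85 f'_c a b equal to T: a = 1890000/(0.85 × 36.5 × 540) = 112.812 mm.
With β₁ = 0.789, c = a/β₁ = 112.812/0.789 = 143.0 mm.

c ≈ 143.0 mm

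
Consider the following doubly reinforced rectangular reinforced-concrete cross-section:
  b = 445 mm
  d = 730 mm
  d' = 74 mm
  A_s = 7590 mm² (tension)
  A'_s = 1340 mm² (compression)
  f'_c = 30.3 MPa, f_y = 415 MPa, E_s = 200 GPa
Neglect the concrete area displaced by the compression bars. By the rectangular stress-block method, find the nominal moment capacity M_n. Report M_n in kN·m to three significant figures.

Assume both tension and compression steel yield.
Net tension couple steel: A_s − A'_s = 6250 mm².
a = (A_s − A'_s) f_y / (0.85 f'_c b) = 2593750/(0.85 × 30.3 × 445) = 226.31 mm.
c = a/β₁ = 226.31/0.834 = 271.35 mm; ε'_s = 0.003(c − d')/c = 0.0022 ≥ f_y/E_s = 0.0021, so compression steel does yield.
M_n = (A_s − A'_s) f_y (d − a/2) + A'_s f_y (d − d') = [2593750 × (730 − 113.155) + 556100 × (730 − 74)] × 10⁻⁶ = 1599.94 + 364.80 = 1964.74 kN·m.

M_n ≈ 1960 kN·m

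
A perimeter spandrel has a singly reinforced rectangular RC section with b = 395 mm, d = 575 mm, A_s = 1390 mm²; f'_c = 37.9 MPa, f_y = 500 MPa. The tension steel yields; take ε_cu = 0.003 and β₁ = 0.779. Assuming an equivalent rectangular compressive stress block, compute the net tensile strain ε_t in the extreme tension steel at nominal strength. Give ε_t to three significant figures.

ε_t ≈ 0.0216

a = A_s f_y/(0.85 f'_c b) = 54.62 mm.
β₁ = 0.779, so c = a/β₁ = 54.62/0.779 = 70.12 mm.
From the linear strain diagram with ε_cu = 0.003: ε_t = 0.003 (d − c)/c = 0.003 × (575 − 70.12)/70.12 = 0.0216.
Since ε_t ≥ 0.005, the section is tension-controlled.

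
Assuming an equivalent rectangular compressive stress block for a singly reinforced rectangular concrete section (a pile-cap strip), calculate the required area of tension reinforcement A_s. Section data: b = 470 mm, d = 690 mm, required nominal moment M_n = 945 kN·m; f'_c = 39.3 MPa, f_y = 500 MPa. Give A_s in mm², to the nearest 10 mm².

With M_n = 0.85 f'_c a b (d − a/2), solve the quadratic for a:
a = d − √(d² − 2M_n/(0.85 f'_c b)) = 690 − √(690² − 2 × 945×10⁶/(0.85 × 39.3 × 470)) = 93.58 mm.
A_s = 0.85 f'_c a b / f_y = 0.85 × 39.3 × 93.58 × 470 / 500 = 2938.5 mm².

A_s ≈ 2940 mm²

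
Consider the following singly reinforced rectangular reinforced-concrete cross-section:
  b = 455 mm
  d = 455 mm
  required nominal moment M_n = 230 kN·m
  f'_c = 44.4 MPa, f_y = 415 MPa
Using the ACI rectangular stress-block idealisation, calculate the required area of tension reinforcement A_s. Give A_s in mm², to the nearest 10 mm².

A_s ≈ 1260 mm²

With M_n = 0.85 f'_c a b (d − a/2), solve the quadratic for a:
a = d − √(d² − 2M_n/(0.85 f'_c b)) = 455 − √(455² − 2 × 230×10⁶/(0.85 × 44.4 × 455)) = 30.46 mm.
A_s = 0.85 f'_c a b / f_y = 0.85 × 44.4 × 30.46 × 455 / 415 = 1260.4 mm².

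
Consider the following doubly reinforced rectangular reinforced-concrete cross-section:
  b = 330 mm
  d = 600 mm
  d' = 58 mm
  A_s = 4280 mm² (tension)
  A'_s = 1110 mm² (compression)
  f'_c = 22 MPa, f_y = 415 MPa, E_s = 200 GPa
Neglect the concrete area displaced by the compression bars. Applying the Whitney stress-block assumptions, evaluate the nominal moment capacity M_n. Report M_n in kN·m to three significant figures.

Assume both tension and compression steel yield.
Net tension couple steel: A_s − A'_s = 3170 mm².
a = (A_s − A'_s) f_y / (0.85 f'_c b) = 1315550/(0.85 × 22 × 330) = 213.18 mm.
c = a/β₁ = 213.18/0.85 = 250.80 mm; ε'_s = 0.003(c − d')/c = 0.0023 ≥ f_y/E_s = 0.0021, so compression steel does yield.
M_n = (A_s − A'_s) f_y (d − a/2) + A'_s f_y (d − d') = [1315550 × (600 − 106.59) + 460650 × (600 − 58)] × 10⁻⁶ = 649.11 + 249.67 = 898.78 kN·m.

M_n ≈ 899 kN·m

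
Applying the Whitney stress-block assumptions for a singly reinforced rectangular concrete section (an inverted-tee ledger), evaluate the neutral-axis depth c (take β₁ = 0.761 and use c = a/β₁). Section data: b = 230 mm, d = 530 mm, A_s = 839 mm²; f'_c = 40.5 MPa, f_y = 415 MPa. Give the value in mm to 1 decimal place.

c ≈ 57.8 mm

T = A_s f_y = 839 × 415 = 348185 N = 348.185 kN.
Setting C = 0.85 f'_c a b equal to T: a = 348185/(0.85 × 40.5 × 230) = 43.975 mm.
With β₁ = 0.761, c = a/β₁ = 43.975/0.761 = 57.8 mm.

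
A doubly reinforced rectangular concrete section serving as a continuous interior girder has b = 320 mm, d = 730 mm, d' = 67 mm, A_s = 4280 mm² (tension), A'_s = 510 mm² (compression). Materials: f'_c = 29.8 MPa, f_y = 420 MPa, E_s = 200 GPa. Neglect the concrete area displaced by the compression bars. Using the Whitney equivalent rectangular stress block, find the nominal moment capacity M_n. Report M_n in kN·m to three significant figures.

Assume both tension and compression steel yield.
Net tension couple steel: A_s − A'_s = 3770 mm².
a = (A_s − A'_s) f_y / (0.85 f'_c b) = 1583400/(0.85 × 29.8 × 320) = 195.35 mm.
c = a/β₁ = 195.35/0.837 = 233.39 mm; ε'_s = 0.003(c − d')/c = 0.0021 ≥ f_y/E_s = 0.0021, so compression steel does yield.
M_n = (A_s − A'_s) f_y (d − a/2) + A'_s f_y (d − d') = [1583400 × (730 − 97.675) + 214200 × (730 − 67)] × 10⁻⁶ = 1001.22 + 142.01 = 1143.23 kN·m.

M_n ≈ 1140 kN·m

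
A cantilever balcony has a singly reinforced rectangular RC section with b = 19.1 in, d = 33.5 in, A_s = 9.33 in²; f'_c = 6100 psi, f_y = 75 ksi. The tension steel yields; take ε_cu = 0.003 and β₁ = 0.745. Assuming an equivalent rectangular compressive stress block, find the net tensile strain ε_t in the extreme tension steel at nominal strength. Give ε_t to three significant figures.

a = A_s f_y/(0.85 f'_c b) = 7.066 in.
β₁ = 0.745, so c = a/β₁ = 7.066/0.745 = 9.485 in.
From the linear strain diagram with ε_cu = 0.003: ε_t = 0.003 (d − c)/c = 0.003 × (33.5 − 9.485)/9.485 = 0.00760.
Since ε_t ≥ 0.005, the section is tension-controlled.

ε_t ≈ 0.00760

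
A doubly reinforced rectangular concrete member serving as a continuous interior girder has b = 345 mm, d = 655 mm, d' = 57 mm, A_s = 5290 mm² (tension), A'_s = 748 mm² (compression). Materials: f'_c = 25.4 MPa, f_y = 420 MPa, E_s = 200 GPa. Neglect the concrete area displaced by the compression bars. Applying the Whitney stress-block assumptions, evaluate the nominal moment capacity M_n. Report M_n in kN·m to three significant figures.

M_n ≈ 1190 kN·m

Assume both tension and compression steel yield.
Net tension couple steel: A_s − A'_s = 4542 mm².
a = (A_s − A'_s) f_y / (0.85 f'_c b) = 1907640/(0.85 × 25.4 × 345) = 256.11 mm.
c = a/β₁ = 256.11/0.85 = 301.31 mm; ε'_s = 0.003(c − d')/c = 0.0024 ≥ f_y/E_s = 0.0021, so compression steel does yield.
M_n = (A_s − A'_s) f_y (d − a/2) + A'_s f_y (d − d') = [1907640 × (655 − 128.055) + 314160 × (655 − 57)] × 10⁻⁶ = 1005.22 + 187.87 = 1193.09 kN·m.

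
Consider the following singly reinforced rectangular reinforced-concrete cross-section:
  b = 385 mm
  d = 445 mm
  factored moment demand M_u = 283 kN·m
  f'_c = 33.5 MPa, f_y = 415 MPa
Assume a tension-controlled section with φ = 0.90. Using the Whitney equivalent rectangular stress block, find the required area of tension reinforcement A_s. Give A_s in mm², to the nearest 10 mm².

M_n = M_u/φ = 283/0.90 = 314.444 kN·m.
With M_n = 0.85 f'_c a b (d − a/2), solve the quadratic for a:
a = d − √(d² − 2M_n/(0.85 f'_c b)) = 445 − √(445² − 2 × 314.444×10⁶/(0.85 × 33.5 × 385)) = 69.95 mm.
A_s = 0.85 f'_c a b / f_y = 0.85 × 33.5 × 69.95 × 385 / 415 = 1847.8 mm².

A_s ≈ 1850 mm²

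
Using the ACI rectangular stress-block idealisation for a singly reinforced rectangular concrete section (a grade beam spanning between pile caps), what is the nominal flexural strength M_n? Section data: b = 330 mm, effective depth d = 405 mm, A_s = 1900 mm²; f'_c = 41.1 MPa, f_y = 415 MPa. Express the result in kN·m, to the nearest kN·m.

T = A_s f_y = 1900 × 415 = 788500 N = 788.5 kN.
From C = T: a = T/(0.85 f'_c b) = 788500/(0.85 × 41.1 × 330) = 68.40 mm.
M_n = T(d − a/2) = 788.5 kN × (405 − 34.2) mm = 292.38 kN·m.

M_n ≈ 292 kN·m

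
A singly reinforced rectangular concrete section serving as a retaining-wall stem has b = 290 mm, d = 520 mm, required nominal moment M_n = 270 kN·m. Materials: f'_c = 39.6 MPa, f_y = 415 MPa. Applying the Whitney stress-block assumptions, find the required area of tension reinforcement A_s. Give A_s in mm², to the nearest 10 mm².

With M_n = 0.85 f'_c a b (d − a/2), solve the quadratic for a:
a = d − √(d² − 2M_n/(0.85 f'_c b)) = 520 − √(520² − 2 × 270×10⁶/(0.85 × 39.6 × 290)) = 56.23 mm.
A_s = 0.85 f'_c a b / f_y = 0.85 × 39.6 × 56.23 × 290 / 415 = 1322.6 mm².

A_s ≈ 1320 mm²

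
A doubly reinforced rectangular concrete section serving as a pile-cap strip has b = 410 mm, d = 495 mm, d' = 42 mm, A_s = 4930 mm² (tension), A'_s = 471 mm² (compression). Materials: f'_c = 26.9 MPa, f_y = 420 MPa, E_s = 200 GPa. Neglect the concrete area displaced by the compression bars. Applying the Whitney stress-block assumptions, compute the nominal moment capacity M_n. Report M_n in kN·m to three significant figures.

M_n ≈ 830 kN·m

Assume both tension and compression steel yield.
Net tension couple steel: A_s − A'_s = 4459 mm².
a = (A_s − A'_s) f_y / (0.85 f'_c b) = 1872780/(0.85 × 26.9 × 410) = 199.77 mm.
c = a/β₁ = 199.77/0.85 = 235.02 mm; ε'_s = 0.003(c − d')/c = 0.0025 ≥ f_y/E_s = 0.0021, so compression steel does yield.
M_n = (A_s − A'_s) f_y (d − a/2) + A'_s f_y (d − d') = [1872780 × (495 − 99.885) + 197820 × (495 − 42)] × 10⁻⁶ = 739.96 + 89.61 = 829.57 kN·m.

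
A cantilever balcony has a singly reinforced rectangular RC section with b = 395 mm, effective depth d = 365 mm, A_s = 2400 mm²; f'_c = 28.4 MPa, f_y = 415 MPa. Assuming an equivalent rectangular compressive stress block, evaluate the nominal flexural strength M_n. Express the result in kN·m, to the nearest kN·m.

T = A_s f_y = 2400 × 415 = 996000 N = 996 kN.
From C = T: a = T/(0.85 f'_c b) = 996000/(0.85 × 28.4 × 395) = 104.45 mm.
M_n = T(d − a/2) = 996 kN × (365 − 52.225) mm = 311.52 kN·m.

M_n ≈ 312 kN·m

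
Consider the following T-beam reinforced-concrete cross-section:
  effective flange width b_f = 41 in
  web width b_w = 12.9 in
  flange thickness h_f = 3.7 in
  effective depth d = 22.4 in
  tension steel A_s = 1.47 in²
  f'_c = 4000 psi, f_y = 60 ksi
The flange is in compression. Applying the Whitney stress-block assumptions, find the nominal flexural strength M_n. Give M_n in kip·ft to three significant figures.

M_n ≈ 162 kip·ft

Tension: T = A_s f_y = 1.47 × 60 = 88.2 kips.
Try a within the flange: a = T/(0.85 f'_c b_f) = 88.2/(0.85 × 4 × 41) = 0.633 in.
Since a = 0.633 ≤ h_f = 3.7 in, the stress block lies entirely in the flange; analyse as a rectangular beam of width b_f.
M_n = T(d − a/2) = 88.2 × (22.4 − 0.3165) = 1947.8 kip·in.
M_n = 1947.8/12 = 162.32 kip·ft.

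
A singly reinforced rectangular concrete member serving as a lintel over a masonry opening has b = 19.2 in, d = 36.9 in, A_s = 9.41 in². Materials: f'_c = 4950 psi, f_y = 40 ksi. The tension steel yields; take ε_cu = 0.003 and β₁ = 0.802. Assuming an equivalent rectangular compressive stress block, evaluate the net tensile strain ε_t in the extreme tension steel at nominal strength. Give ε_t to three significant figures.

a = A_s f_y/(0.85 f'_c b) = 4.659 in.
β₁ = 0.802, so c = a/β₁ = 4.659/0.802 = 5.809 in.
From the linear strain diagram with ε_cu = 0.003: ε_t = 0.003 (d − c)/c = 0.003 × (36.9 − 5.809)/5.809 = 0.0161.
Since ε_t ≥ 0.005, the section is tension-controlled.

ε_t ≈ 0.0161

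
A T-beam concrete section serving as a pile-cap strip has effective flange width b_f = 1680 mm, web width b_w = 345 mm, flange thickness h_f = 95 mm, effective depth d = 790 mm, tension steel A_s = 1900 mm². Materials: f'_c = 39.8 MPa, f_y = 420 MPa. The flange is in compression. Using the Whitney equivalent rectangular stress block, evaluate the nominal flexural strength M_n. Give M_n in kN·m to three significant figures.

Tension: T = A_s f_y = 1900 × 420 = 798000 N.
Try a within the flange: a = T/(0.85 f'_c b_f) = 798000/(0.85 × 39.8 × 1680) = 14.04 mm.
Since a = 14.04 ≤ h_f = 95 mm, the stress block lies entirely in the flange; analyse as a rectangular beam of width b_f.
M_n = T(d − a/2) = 798000 × (790 − 7.02) = 624.82 × 10⁶ N·mm.
M_n = 624.82 kN·m.

M_n ≈ 625 kN·m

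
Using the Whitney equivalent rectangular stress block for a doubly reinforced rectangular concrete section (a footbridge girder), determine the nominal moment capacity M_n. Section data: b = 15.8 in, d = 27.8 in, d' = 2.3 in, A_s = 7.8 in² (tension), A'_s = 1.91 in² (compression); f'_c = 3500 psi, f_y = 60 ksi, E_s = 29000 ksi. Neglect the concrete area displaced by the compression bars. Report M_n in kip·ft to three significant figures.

M_n ≈ 952 kip·ft

Assume both steels yield.
a = (A_s − A'_s) f_y/(0.85 f'_c b) = (7.8 − 1.91) × 60/(0.85 × 3.5 × 15.8) = 7.518 in.
c = a/β₁ = 7.518/0.85 = 8.845 in; ε'_s = 0.003(c − d')/c = 0.0022 ≥ ε_y = 0.0021, so the compression steel yields.
M_n = (A_s − A'_s) f_y (d − a/2) + A'_s f_y (d − d') = 353.4 × (27.8 − 3.759) + 114.6 × (27.8 − 2.3) = 8496.1 + 2922.3 = 11418.4 kip·in = 11418.4/12 = 951.53 kip·ft.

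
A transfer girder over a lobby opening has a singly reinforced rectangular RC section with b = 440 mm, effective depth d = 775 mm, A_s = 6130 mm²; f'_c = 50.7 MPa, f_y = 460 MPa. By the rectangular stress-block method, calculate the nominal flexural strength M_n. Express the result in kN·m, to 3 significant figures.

M_n ≈ 1980 kN·m

T = A_s f_y = 6130 × 460 = 2819800 N = 2819.8 kN.
From C = T: a = T/(0.85 f'_c b) = 2819800/(0.85 × 50.7 × 440) = 148.71 mm.
M_n = T(d − a/2) = 2819.8 kN × (775 − 74.355) mm = 1975.68 kN·m.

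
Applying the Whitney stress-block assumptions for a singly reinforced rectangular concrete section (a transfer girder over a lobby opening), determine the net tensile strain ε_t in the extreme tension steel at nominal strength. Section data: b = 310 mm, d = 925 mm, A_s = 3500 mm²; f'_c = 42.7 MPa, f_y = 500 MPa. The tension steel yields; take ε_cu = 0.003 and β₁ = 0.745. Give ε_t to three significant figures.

ε_t ≈ 0.0103

a = A_s f_y/(0.85 f'_c b) = 155.54 mm.
β₁ = 0.745, so c = a/β₁ = 155.54/0.745 = 208.78 mm.
From the linear strain diagram with ε_cu = 0.003: ε_t = 0.003 (d − c)/c = 0.003 × (925 − 208.78)/208.78 = 0.0103.
Since ε_t ≥ 0.005, the section is tension-controlled.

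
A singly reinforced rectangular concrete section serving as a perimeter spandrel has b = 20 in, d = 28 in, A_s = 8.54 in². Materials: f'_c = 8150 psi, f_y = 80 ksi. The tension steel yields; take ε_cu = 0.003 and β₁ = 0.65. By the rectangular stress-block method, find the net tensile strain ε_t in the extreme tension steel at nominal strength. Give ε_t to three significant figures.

a = A_s f_y/(0.85 f'_c b) = 4.931 in.
β₁ = 0.65, so c = a/β₁ = 4.931/0.65 = 7.586 in.
From the linear strain diagram with ε_cu = 0.003: ε_t = 0.003 (d − c)/c = 0.003 × (28 − 7.586)/7.586 = 0.00807.
Since ε_t ≥ 0.005, the section is tension-controlled.

ε_t ≈ 0.00807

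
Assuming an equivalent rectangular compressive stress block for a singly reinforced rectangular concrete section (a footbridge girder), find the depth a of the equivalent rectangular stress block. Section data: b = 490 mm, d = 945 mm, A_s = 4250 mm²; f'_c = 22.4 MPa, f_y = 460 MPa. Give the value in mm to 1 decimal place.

T = A_s f_y = 4250 × 460 = 1955000 N = 1955 kN.
Setting C = 0.85 f'_c a b equal to T: a = 1955000/(0.85 × 22.4 × 490) = 209.5 mm.

a ≈ 209.5 mm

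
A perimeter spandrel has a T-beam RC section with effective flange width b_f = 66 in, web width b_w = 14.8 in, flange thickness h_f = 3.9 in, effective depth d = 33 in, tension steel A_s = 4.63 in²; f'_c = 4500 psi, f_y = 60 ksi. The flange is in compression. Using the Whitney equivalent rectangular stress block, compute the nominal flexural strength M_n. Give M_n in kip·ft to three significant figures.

Tension: T = A_s f_y = 4.63 × 60 = 277.8 kips.
Try a within the flange: a = T/(0.85 f'_c b_f) = 277.8/(0.85 × 4.5 × 66) = 1.100 in.
Since a = 1.100 ≤ h_f = 3.9 in, the stress block lies entirely in the flange; analyse as a rectangular beam of width b_f.
M_n = T(d − a/2) = 277.8 × (33 − 0.55) = 9014.6 kip·in.
M_n = 9014.6/12 = 751.22 kip·ft.

M_n ≈ 751 kip·ft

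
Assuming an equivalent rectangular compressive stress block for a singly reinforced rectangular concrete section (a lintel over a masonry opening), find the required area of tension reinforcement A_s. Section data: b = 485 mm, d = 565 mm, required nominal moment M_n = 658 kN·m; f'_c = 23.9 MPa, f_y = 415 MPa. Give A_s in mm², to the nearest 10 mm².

With M_n = 0.85 f'_c a b (d − a/2), solve the quadratic for a:
a = d − √(d² − 2M_n/(0.85 f'_c b)) = 565 − √(565² − 2 × 658×10⁶/(0.85 × 23.9 × 485)) = 134.12 mm.
A_s = 0.85 f'_c a b / f_y = 0.85 × 23.9 × 134.12 × 485 / 415 = 3184.2 mm².

A_s ≈ 3180 mm²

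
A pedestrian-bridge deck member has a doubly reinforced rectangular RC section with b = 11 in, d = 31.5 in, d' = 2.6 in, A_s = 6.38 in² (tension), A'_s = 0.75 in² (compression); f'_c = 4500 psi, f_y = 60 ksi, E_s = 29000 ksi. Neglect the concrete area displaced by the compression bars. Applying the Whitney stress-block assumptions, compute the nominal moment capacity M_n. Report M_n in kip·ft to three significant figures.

M_n ≈ 882 kip·ft

Assume both steels yield.
a = (A_s − A'_s) f_y/(0.85 f'_c b) = (6.38 − 0.75) × 60/(0.85 × 4.5 × 11) = 8.029 in.
c = a/β₁ = 8.029/0.825 = 9.732 in; ε'_s = 0.003(c − d')/c = 0.0022 ≥ ε_y = 0.0021, so the compression steel yields.
M_n = (A_s − A'_s) f_y (d − a/2) + A'_s f_y (d − d') = 337.8 × (31.5 − 4.0145) + 45 × (31.5 − 2.6) = 9284.6 + 1300.5 = 10585.1 kip·in = 10585.1/12 = 882.09 kip·ft.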